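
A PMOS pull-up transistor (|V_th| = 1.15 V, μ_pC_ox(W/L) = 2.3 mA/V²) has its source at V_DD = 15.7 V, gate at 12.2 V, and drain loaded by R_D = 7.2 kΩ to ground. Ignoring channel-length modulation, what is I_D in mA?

V_SG = V_DD − V_G = 15.7 − 12.2 = 3.5 V, so V_ov = 3.5 − 1.15 = 2.35 V.
Assume saturation: I_D = ½ k_p V_ov² = 0.5 × 2.3 × 2.35² = 6.35 mA, giving V_SD = V_DD − I_D R_D = 15.7 − 6.35 × 7.2 = -30 V.
But -30 V < V_ov = 2.35 V, so the device is actually in triode.
In triode I_D = k_p[V_ov V_SD − ½ V_SD²] and I_D = (V_DD − V_SD)/R_D. Equating: 8.28 V_SD² − 39.92 V_SD + 15.7 = 0, giving V_SD = 0.432 V (the root below V_ov).
I_D = (15.7 − 0.432) / 7.2 = 2.12 mA.

I_D = 2.12 mA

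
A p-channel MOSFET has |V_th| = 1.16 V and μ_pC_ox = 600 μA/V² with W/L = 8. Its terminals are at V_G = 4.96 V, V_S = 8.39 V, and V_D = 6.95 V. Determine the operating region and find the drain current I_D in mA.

V_SG = V_S − V_G = 8.39 − 4.96 = 3.43 V; V_SD = V_S − V_D = 8.39 − 6.95 = 1.44 V.
k_p = μ_pC_ox · (W/L) = 4.8 mA/V².
V_ov = V_SG − |V_th| = 3.43 − 1.16 = 2.27 V.
Since V_SD = 1.44 V < V_ov = 2.27 V, the device is in the triode region.
I_D = k_p [V_ov · V_SD − ½ V_SD²] = 4.8 × [2.27 × 1.44 − 0.5 × 1.44²] = 10.7 mA.

Triode; I_D = 10.7 mA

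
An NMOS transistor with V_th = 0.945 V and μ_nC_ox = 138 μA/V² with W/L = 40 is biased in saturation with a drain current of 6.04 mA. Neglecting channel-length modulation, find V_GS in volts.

V_GS = 2.42 V

k_n = μ_nC_ox · (W/L) = 5.52 mA/V².
In saturation I_D = ½ k_n (V_GS − V_th)², so V_GS − V_th = √(2 I_D / k_n) = √(2 × 6.04 / 5.52) = 1.48 V.
V_GS = 0.945 + 1.48 = 2.42 V.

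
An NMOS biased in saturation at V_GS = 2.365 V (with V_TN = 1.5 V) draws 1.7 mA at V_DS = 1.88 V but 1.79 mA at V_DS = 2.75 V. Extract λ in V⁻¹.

With V_GS fixed, I_D ∝ (1 + λ V_DS) in saturation, so I_D2/I_D1 = (1 + λ V_DS2)/(1 + λ V_DS1).
1.79/1.7 = 1.053 = (1 + 2.75 λ)/(1 + 1.88 λ).
Solving: λ (I_D1 V_DS2 − I_D2 V_DS1) = I_D2 − I_D1, so λ = (1.79 − 1.7) / (1.7 × 2.75 − 1.79 × 1.88) = 0.09 / 1.31 = 0.0687 V⁻¹.

λ = 0.0687 V⁻¹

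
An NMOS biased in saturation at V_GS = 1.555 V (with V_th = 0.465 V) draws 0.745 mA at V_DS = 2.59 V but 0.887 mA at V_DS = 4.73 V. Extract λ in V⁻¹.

λ = 0.116 V⁻¹

With V_GS fixed, I_D ∝ (1 + λ V_DS) in saturation, so I_D2/I_D1 = (1 + λ V_DS2)/(1 + λ V_DS1).
0.887/0.745 = 1.191 = (1 + 4.73 λ)/(1 + 2.59 λ).
Solving: λ (I_D1 V_DS2 − I_D2 V_DS1) = I_D2 − I_D1, so λ = (0.887 − 0.745) / (0.745 × 4.73 − 0.887 × 2.59) = 0.142 / 1.23 = 0.116 V⁻¹.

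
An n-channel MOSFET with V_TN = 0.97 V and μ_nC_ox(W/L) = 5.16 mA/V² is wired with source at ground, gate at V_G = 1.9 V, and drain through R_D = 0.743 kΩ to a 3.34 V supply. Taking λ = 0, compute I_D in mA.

V_GS = V_G = 1.9 V, so V_ov = 1.9 − 0.97 = 0.93 V.
Assume saturation: I_D = ½ k_n V_ov² = 0.5 × 5.16 × 0.93² = 2.23 mA, giving V_DS = V_DD − I_D R_D = 3.34 − 2.23 × 0.743 = 1.68 V.
V_DS = 1.68 V ≥ V_ov = 0.93 V, confirming saturation.

I_D = 2.23 mA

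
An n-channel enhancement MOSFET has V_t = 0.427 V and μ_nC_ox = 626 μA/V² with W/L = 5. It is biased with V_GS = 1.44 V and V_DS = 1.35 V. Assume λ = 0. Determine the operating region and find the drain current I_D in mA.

Saturation; I_D = 1.61 mA

k_n = μ_nC_ox · (W/L) = 3.13 mA/V².
V_ov = V_GS − V_t = 1.44 − 0.427 = 1.01 V.
Since V_DS = 1.35 V ≥ V_ov = 1.01 V, the device is in saturation.
I_D = ½ k_n V_ov² = 0.5 × 3.13 × 1.01² = 1.61 mA.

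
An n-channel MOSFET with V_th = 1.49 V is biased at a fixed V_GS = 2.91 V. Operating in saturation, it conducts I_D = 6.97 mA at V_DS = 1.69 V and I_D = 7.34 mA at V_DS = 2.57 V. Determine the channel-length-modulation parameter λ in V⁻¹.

With V_GS fixed, I_D ∝ (1 + λ V_DS) in saturation, so I_D2/I_D1 = (1 + λ V_DS2)/(1 + λ V_DS1).
7.34/6.97 = 1.053 = (1 + 2.57 λ)/(1 + 1.69 λ).
Solving: λ (I_D1 V_DS2 − I_D2 V_DS1) = I_D2 − I_D1, so λ = (7.34 − 6.97) / (6.97 × 2.57 − 7.34 × 1.69) = 0.37 / 5.51 = 0.0672 V⁻¹.

λ = 0.0672 V⁻¹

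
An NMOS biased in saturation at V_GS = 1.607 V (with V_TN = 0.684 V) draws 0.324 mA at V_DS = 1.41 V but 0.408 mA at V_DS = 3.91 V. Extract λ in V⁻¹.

λ = 0.121 V⁻¹

With V_GS fixed, I_D ∝ (1 + λ V_DS) in saturation, so I_D2/I_D1 = (1 + λ V_DS2)/(1 + λ V_DS1).
0.408/0.324 = 1.259 = (1 + 3.91 λ)/(1 + 1.41 λ).
Solving: λ (I_D1 V_DS2 − I_D2 V_DS1) = I_D2 − I_D1, so λ = (0.408 − 0.324) / (0.324 × 3.91 − 0.408 × 1.41) = 0.084 / 0.692 = 0.121 V⁻¹.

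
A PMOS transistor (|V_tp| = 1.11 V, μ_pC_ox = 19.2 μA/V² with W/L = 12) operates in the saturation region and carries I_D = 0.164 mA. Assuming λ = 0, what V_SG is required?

V_SG = 2.30 V

k_p = μ_pC_ox · (W/L) = 0.2304 mA/V².
In saturation I_D = ½ k_p (V_SG − |V_tp|)², so V_SG − |V_tp| = √(2 I_D / k_p) = √(2 × 0.164 / 0.2304) = 1.19 V.
V_SG = 1.11 + 1.19 = 2.3 V.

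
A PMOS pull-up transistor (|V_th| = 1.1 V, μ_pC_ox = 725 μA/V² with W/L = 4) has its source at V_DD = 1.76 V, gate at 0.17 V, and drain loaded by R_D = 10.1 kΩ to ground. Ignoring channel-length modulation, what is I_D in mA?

V_SG = V_DD − V_G = 1.76 − 0.17 = 1.59 V, so V_ov = 1.59 − 1.1 = 0.49 V.
k_p = μ_pC_ox · (W/L) = 2.9 mA/V².
Assume saturation: I_D = ½ k_p V_ov² = 0.5 × 2.9 × 0.49² = 0.348 mA, giving V_SD = V_DD − I_D R_D = 1.76 − 0.348 × 10.1 = -1.76 V.
But -1.76 V < V_ov = 0.49 V, so the device is actually in triode.
In triode I_D = k_p[V_ov V_SD − ½ V_SD²] and I_D = (V_DD − V_SD)/R_D. Equating: 14.6 V_SD² − 15.35 V_SD + 1.76 = 0, giving V_SD = 0.131 V (the root below V_ov).
I_D = (1.76 − 0.131) / 10.1 = 0.161 mA.

I_D = 0.161 mA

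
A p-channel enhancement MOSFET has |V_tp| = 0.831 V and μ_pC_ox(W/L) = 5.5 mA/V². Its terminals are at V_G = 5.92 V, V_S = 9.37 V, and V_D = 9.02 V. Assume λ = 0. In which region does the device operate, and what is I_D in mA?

V_SG = V_S − V_G = 9.37 − 5.92 = 3.45 V; V_SD = V_S − V_D = 9.37 − 9.02 = 0.35 V.
V_ov = V_SG − |V_tp| = 3.45 − 0.831 = 2.62 V.
Since V_SD = 0.35 V < V_ov = 2.62 V, the device is in the triode region.
I_D = k_p [V_ov · V_SD − ½ V_SD²] = 5.5 × [2.62 × 0.35 − 0.5 × 0.35²] = 4.7 mA.

Triode; I_D = 4.70 mA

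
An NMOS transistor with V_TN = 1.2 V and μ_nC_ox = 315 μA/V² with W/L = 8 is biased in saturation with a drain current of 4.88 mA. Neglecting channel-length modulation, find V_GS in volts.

V_GS = 3.17 V

k_n = μ_nC_ox · (W/L) = 2.52 mA/V².
In saturation I_D = ½ k_n (V_GS − V_TN)², so V_GS − V_TN = √(2 I_D / k_n) = √(2 × 4.88 / 2.52) = 1.97 V.
V_GS = 1.2 + 1.97 = 3.17 V.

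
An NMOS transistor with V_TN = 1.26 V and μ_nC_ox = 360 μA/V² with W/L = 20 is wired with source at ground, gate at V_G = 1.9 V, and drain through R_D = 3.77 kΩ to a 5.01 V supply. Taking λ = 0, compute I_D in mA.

I_D = 1.23 mA

V_GS = V_G = 1.9 V, so V_ov = 1.9 − 1.26 = 0.64 V.
k_n = μ_nC_ox · (W/L) = 7.2 mA/V².
Assume saturation: I_D = ½ k_n V_ov² = 0.5 × 7.2 × 0.64² = 1.47 mA, giving V_DS = V_DD − I_D R_D = 5.01 − 1.47 × 3.77 = -0.549 V.
But -0.549 V < V_ov = 0.64 V, so the device is actually in triode.
In triode I_D = k_n[V_ov V_DS − ½ V_DS²] and I_D = (V_DD − V_DS)/R_D. Equating: 13.6 V_DS² − 18.37 V_DS + 5.01 = 0, giving V_DS = 0.379 V (the root below V_ov).
I_D = (5.01 − 0.379) / 3.77 = 1.23 mA.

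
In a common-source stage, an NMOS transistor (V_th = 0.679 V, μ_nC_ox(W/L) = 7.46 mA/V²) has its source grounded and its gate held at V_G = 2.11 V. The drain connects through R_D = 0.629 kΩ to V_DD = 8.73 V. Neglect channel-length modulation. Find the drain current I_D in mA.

I_D = 7.64 mA

V_GS = V_G = 2.11 V, so V_ov = 2.11 − 0.679 = 1.43 V.
Assume saturation: I_D = ½ k_n V_ov² = 0.5 × 7.46 × 1.43² = 7.64 mA, giving V_DS = V_DD − I_D R_D = 8.73 − 7.64 × 0.629 = 3.93 V.
V_DS = 3.93 V ≥ V_ov = 1.43 V, confirming saturation.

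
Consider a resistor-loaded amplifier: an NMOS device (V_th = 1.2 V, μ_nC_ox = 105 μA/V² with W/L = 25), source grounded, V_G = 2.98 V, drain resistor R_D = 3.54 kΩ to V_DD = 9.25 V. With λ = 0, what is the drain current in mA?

I_D = 2.43 mA

V_GS = V_G = 2.98 V, so V_ov = 2.98 − 1.2 = 1.78 V.
k_n = μ_nC_ox · (W/L) = 2.625 mA/V².
Assume saturation: I_D = ½ k_n V_ov² = 0.5 × 2.625 × 1.78² = 4.16 mA, giving V_DS = V_DD − I_D R_D = 9.25 − 4.16 × 3.54 = -5.47 V.
But -5.47 V < V_ov = 1.78 V, so the device is actually in triode.
In triode I_D = k_n[V_ov V_DS − ½ V_DS²] and I_D = (V_DD − V_DS)/R_D. Equating: 4.65 V_DS² − 17.54 V_DS + 9.25 = 0, giving V_DS = 0.634 V (the root below V_ov).
I_D = (9.25 − 0.634) / 3.54 = 2.43 mA.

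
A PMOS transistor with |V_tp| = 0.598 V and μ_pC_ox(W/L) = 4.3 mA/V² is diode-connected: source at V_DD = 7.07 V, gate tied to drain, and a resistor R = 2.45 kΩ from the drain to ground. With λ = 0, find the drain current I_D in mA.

I_D = 2.23 mA

With gate tied to drain, V_SG = V_SD ≥ V_SG − |V_tp|, so the device is in saturation.
KCL at the drain: ½ k_p (V_SG − |V_tp|)² = (V_DD − V_SG)/R.
Let x = V_SG − 0.598. Then 5.27 x² + x − 6.472 = 0, giving x = 1.02 V (positive root), so V_SG = 1.62 V.
I_D = (V_DD − V_SG)/R = (7.07 − 1.62) / 2.45 = 2.23 mA.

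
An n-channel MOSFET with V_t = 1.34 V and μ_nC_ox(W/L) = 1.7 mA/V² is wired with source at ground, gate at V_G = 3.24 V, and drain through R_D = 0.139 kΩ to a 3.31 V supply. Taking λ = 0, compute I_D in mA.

V_GS = V_G = 3.24 V, so V_ov = 3.24 − 1.34 = 1.9 V.
Assume saturation: I_D = ½ k_n V_ov² = 0.5 × 1.7 × 1.9² = 3.07 mA, giving V_DS = V_DD − I_D R_D = 3.31 − 3.07 × 0.139 = 2.88 V.
V_DS = 2.88 V ≥ V_ov = 1.9 V, confirming saturation.

I_D = 3.07 mA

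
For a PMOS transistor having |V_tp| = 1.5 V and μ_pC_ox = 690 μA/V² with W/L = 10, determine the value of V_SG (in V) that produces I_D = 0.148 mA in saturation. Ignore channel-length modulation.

k_p = μ_pC_ox · (W/L) = 6.9 mA/V².
In saturation I_D = ½ k_p (V_SG − |V_tp|)², so V_SG − |V_tp| = √(2 I_D / k_p) = √(2 × 0.148 / 6.9) = 0.207 V.
V_SG = 1.5 + 0.207 = 1.71 V.

V_SG = 1.71 V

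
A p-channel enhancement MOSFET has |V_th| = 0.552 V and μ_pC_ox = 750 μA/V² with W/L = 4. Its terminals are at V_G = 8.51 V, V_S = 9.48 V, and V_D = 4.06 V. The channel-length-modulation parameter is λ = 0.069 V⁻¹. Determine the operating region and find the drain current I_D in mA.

Saturation; I_D = 0.360 mA

V_SG = V_S − V_G = 9.48 − 8.51 = 0.97 V; V_SD = V_S − V_D = 9.48 − 4.06 = 5.42 V.
k_p = μ_pC_ox · (W/L) = 3 mA/V².
V_ov = V_SG − |V_th| = 0.97 − 0.552 = 0.418 V.
Since V_SD = 5.42 V ≥ V_ov = 0.418 V, the device is in saturation.
I_D = ½ k_p V_ov² (1 + λ V_SD) = 0.5 × 3 × 0.418² × (1 + 0.069 × 5.42) = 0.36 mA.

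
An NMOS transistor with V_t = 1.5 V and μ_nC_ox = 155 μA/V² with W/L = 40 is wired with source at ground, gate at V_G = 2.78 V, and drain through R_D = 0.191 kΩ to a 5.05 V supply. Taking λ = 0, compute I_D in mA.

V_GS = V_G = 2.78 V, so V_ov = 2.78 − 1.5 = 1.28 V.
k_n = μ_nC_ox · (W/L) = 6.2 mA/V².
Assume saturation: I_D = ½ k_n V_ov² = 0.5 × 6.2 × 1.28² = 5.08 mA, giving V_DS = V_DD − I_D R_D = 5.05 − 5.08 × 0.191 = 4.08 V.
V_DS = 4.08 V ≥ V_ov = 1.28 V, confirming saturation.

I_D = 5.08 mA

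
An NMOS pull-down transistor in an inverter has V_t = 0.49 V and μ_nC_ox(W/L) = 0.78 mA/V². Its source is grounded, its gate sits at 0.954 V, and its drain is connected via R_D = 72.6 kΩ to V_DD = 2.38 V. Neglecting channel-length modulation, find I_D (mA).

I_D = 0.0314 mA

V_GS = V_G = 0.954 V, so V_ov = 0.954 − 0.49 = 0.464 V.
Assume saturation: I_D = ½ k_n V_ov² = 0.5 × 0.78 × 0.464² = 0.084 mA, giving V_DS = V_DD − I_D R_D = 2.38 − 0.084 × 72.6 = -3.72 V.
But -3.72 V < V_ov = 0.464 V, so the device is actually in triode.
In triode I_D = k_n[V_ov V_DS − ½ V_DS²] and I_D = (V_DD − V_DS)/R_D. Equating: 28.3 V_DS² − 27.28 V_DS + 2.38 = 0, giving V_DS = 0.097 V (the root below V_ov).
I_D = (2.38 − 0.097) / 72.6 = 0.0314 mA.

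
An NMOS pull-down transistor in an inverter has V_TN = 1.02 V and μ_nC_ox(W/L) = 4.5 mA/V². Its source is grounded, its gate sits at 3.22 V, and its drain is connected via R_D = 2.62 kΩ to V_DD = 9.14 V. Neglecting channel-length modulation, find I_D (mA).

V_GS = V_G = 3.22 V, so V_ov = 3.22 − 1.02 = 2.2 V.
Assume saturation: I_D = ½ k_n V_ov² = 0.5 × 4.5 × 2.2² = 10.9 mA, giving V_DS = V_DD − I_D R_D = 9.14 − 10.9 × 2.62 = -19.4 V.
But -19.4 V < V_ov = 2.2 V, so the device is actually in triode.
In triode I_D = k_n[V_ov V_DS − ½ V_DS²] and I_D = (V_DD − V_DS)/R_D. Equating: 5.9 V_DS² − 26.94 V_DS + 9.14 = 0, giving V_DS = 0.369 V (the root below V_ov).
I_D = (9.14 − 0.369) / 2.62 = 3.35 mA.

I_D = 3.35 mA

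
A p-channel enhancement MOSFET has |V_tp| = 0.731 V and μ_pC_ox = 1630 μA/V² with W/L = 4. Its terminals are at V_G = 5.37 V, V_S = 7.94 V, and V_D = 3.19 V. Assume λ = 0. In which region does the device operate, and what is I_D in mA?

Saturation; I_D = 11.0 mA

V_SG = V_S − V_G = 7.94 − 5.37 = 2.57 V; V_SD = V_S − V_D = 7.94 − 3.19 = 4.75 V.
k_p = μ_pC_ox · (W/L) = 6.52 mA/V².
V_ov = V_SG − |V_tp| = 2.57 − 0.731 = 1.84 V.
Since V_SD = 4.75 V ≥ V_ov = 1.84 V, the device is in saturation.
I_D = ½ k_p V_ov² = 0.5 × 6.52 × 1.84² = 11 mA.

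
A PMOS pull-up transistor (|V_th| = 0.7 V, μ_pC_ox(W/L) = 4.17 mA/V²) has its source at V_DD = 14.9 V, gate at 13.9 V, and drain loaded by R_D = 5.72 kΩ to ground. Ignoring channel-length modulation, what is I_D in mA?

V_SG = V_DD − V_G = 14.9 − 13.9 = 1 V, so V_ov = 1 − 0.7 = 0.3 V.
Assume saturation: I_D = ½ k_p V_ov² = 0.5 × 4.17 × 0.3² = 0.188 mA, giving V_SD = V_DD − I_D R_D = 14.9 − 0.188 × 5.72 = 13.8 V.
V_SD = 13.8 V ≥ V_ov = 0.3 V, confirming saturation.

I_D = 0.188 mA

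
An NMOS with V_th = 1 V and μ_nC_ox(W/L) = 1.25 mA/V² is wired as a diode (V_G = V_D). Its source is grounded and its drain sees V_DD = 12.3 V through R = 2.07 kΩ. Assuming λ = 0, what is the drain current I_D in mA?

With gate tied to drain, V_GS = V_DS ≥ V_GS − V_th, so the device is in saturation.
KCL at the drain: ½ k_n (V_GS − V_th)² = (V_DD − V_GS)/R.
Let x = V_GS − 1. Then 1.29 x² + x − 11.3 = 0, giving x = 2.59 V (positive root), so V_GS = 3.59 V.
I_D = (V_DD − V_GS)/R = (12.3 − 3.59) / 2.07 = 4.21 mA.

I_D = 4.21 mA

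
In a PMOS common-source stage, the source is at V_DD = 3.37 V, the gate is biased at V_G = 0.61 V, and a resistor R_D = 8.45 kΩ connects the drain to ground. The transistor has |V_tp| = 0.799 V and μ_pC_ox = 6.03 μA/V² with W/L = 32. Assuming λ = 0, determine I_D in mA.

I_D = 0.281 mA

V_SG = V_DD − V_G = 3.37 − 0.61 = 2.76 V, so V_ov = 2.76 − 0.799 = 1.96 V.
k_p = μ_pC_ox · (W/L) = 0.193 mA/V².
Assume saturation: I_D = ½ k_p V_ov² = 0.5 × 0.193 × 1.96² = 0.371 mA, giving V_SD = V_DD − I_D R_D = 3.37 − 0.371 × 8.45 = 0.235 V.
But 0.235 V < V_ov = 1.96 V, so the device is actually in triode.
In triode I_D = k_p[V_ov V_SD − ½ V_SD²] and I_D = (V_DD − V_SD)/R_D. Equating: 0.815 V_SD² − 4.197 V_SD + 3.37 = 0, giving V_SD = 0.995 V (the root below V_ov).
I_D = (3.37 − 0.995) / 8.45 = 0.281 mA.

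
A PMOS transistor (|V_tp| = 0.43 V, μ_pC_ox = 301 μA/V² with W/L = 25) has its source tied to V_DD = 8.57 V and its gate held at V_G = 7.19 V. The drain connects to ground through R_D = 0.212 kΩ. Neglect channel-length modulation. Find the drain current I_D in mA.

V_SG = V_DD − V_G = 8.57 − 7.19 = 1.38 V, so V_ov = 1.38 − 0.43 = 0.95 V.
k_p = μ_pC_ox · (W/L) = 7.525 mA/V².
Assume saturation: I_D = ½ k_p V_ov² = 0.5 × 7.525 × 0.95² = 3.4 mA, giving V_SD = V_DD − I_D R_D = 8.57 − 3.4 × 0.212 = 7.85 V.
V_SD = 7.85 V ≥ V_ov = 0.95 V, confirming saturation.

I_D = 3.40 mA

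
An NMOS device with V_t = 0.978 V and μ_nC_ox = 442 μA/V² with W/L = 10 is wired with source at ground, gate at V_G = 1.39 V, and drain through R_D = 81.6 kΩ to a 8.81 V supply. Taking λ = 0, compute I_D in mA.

V_GS = V_G = 1.39 V, so V_ov = 1.39 − 0.978 = 0.412 V.
k_n = μ_nC_ox · (W/L) = 4.42 mA/V².
Assume saturation: I_D = ½ k_n V_ov² = 0.5 × 4.42 × 0.412² = 0.375 mA, giving V_DS = V_DD − I_D R_D = 8.81 − 0.375 × 81.6 = -21.8 V.
But -21.8 V < V_ov = 0.412 V, so the device is actually in triode.
In triode I_D = k_n[V_ov V_DS − ½ V_DS²] and I_D = (V_DD − V_DS)/R_D. Equating: 180 V_DS² − 149.6 V_DS + 8.81 = 0, giving V_DS = 0.0638 V (the root below V_ov).
I_D = (8.81 − 0.0638) / 81.6 = 0.107 mA.

I_D = 0.107 mA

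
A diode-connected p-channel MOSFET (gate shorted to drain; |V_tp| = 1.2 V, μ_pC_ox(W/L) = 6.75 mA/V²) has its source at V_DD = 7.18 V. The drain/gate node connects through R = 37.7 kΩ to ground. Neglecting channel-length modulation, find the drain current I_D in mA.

With gate tied to drain, V_SG = V_SD ≥ V_SG − |V_tp|, so the device is in saturation.
KCL at the drain: ½ k_p (V_SG − |V_tp|)² = (V_DD − V_SG)/R.
Let x = V_SG − 1.2. Then 127 x² + x − 5.98 = 0, giving x = 0.213 V (positive root), so V_SG = 1.41 V.
I_D = (V_DD − V_SG)/R = (7.18 − 1.41) / 37.7 = 0.153 mA.

I_D = 0.153 mA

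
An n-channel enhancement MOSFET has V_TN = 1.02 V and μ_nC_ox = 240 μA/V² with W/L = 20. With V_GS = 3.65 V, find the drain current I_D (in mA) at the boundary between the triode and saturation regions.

At the boundary V_DS = V_ov = V_GS − V_TN = 3.65 − 1.02 = 2.63 V.
k_n = μ_nC_ox · (W/L) = 4.8 mA/V².
I_D = ½ k_n V_ov² = 0.5 × 4.8 × 2.63² = 16.6 mA.

I_D = 16.6 mA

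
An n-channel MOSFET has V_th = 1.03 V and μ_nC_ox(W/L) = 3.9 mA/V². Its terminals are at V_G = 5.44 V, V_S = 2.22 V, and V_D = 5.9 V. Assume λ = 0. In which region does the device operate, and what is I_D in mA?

Saturation; I_D = 9.35 mA

V_GS = V_G − V_S = 5.44 − 2.22 = 3.22 V; V_DS = V_D − V_S = 5.9 − 2.22 = 3.68 V.
V_ov = V_GS − V_th = 3.22 − 1.03 = 2.19 V.
Since V_DS = 3.68 V ≥ V_ov = 2.19 V, the device is in saturation.
I_D = ½ k_n V_ov² = 0.5 × 3.9 × 2.19² = 9.35 mA.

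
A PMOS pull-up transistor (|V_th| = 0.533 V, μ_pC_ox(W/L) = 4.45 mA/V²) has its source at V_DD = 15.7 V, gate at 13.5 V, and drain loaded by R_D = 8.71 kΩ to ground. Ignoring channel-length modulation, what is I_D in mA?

I_D = 1.77 mA

V_SG = V_DD − V_G = 15.7 − 13.5 = 2.2 V, so V_ov = 2.2 − 0.533 = 1.67 V.
Assume saturation: I_D = ½ k_p V_ov² = 0.5 × 4.45 × 1.67² = 6.18 mA, giving V_SD = V_DD − I_D R_D = 15.7 − 6.18 × 8.71 = -38.2 V.
But -38.2 V < V_ov = 1.67 V, so the device is actually in triode.
In triode I_D = k_p[V_ov V_SD − ½ V_SD²] and I_D = (V_DD − V_SD)/R_D. Equating: 19.4 V_SD² − 65.61 V_SD + 15.7 = 0, giving V_SD = 0.259 V (the root below V_ov).
I_D = (15.7 − 0.259) / 8.71 = 1.77 mA.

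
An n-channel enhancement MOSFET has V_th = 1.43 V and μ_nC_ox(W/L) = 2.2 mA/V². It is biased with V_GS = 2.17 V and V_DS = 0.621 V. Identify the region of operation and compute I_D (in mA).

Triode; I_D = 0.587 mA

V_ov = V_GS − V_th = 2.17 − 1.43 = 0.74 V.
Since V_DS = 0.621 V < V_ov = 0.74 V, the device is in the triode region.
I_D = k_n [V_ov · V_DS − ½ V_DS²] = 2.2 × [0.74 × 0.621 − 0.5 × 0.621²] = 0.587 mA.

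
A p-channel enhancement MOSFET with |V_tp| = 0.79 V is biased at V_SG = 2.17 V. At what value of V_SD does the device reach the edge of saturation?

V_SD,sat = 1.38 V

The boundary between triode and saturation is V_SD = V_SG − |V_tp| = V_ov.
V_ov = 2.17 − 0.79 = 1.38 V.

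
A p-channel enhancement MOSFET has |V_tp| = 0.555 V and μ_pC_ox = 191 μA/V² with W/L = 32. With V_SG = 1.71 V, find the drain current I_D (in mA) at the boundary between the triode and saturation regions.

I_D = 4.08 mA

At the boundary V_SD = V_ov = V_SG − |V_tp| = 1.71 − 0.555 = 1.15 V.
k_p = μ_pC_ox · (W/L) = 6.112 mA/V².
I_D = ½ k_p V_ov² = 0.5 × 6.112 × 1.15² = 4.08 mA.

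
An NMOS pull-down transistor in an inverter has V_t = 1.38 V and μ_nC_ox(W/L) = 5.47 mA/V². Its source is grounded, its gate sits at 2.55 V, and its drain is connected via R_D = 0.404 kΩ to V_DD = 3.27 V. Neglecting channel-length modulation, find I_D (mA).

V_GS = V_G = 2.55 V, so V_ov = 2.55 − 1.38 = 1.17 V.
Assume saturation: I_D = ½ k_n V_ov² = 0.5 × 5.47 × 1.17² = 3.74 mA, giving V_DS = V_DD − I_D R_D = 3.27 − 3.74 × 0.404 = 1.76 V.
V_DS = 1.76 V ≥ V_ov = 1.17 V, confirming saturation.

I_D = 3.74 mA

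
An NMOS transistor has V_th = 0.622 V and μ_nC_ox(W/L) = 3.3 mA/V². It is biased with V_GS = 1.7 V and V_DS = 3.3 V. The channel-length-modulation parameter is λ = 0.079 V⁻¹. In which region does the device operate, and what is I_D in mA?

Saturation; I_D = 2.42 mA

V_ov = V_GS − V_th = 1.7 − 0.622 = 1.08 V.
Since V_DS = 3.3 V ≥ V_ov = 1.08 V, the device is in saturation.
I_D = ½ k_n V_ov² (1 + λ V_DS) = 0.5 × 3.3 × 1.08² × (1 + 0.079 × 3.3) = 2.42 mA.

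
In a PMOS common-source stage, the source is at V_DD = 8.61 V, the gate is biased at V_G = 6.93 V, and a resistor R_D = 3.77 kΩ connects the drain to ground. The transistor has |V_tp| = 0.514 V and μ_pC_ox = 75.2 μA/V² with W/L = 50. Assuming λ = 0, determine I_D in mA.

V_SG = V_DD − V_G = 8.61 − 6.93 = 1.68 V, so V_ov = 1.68 − 0.514 = 1.17 V.
k_p = μ_pC_ox · (W/L) = 3.76 mA/V².
Assume saturation: I_D = ½ k_p V_ov² = 0.5 × 3.76 × 1.17² = 2.56 mA, giving V_SD = V_DD − I_D R_D = 8.61 − 2.56 × 3.77 = -1.03 V.
But -1.03 V < V_ov = 1.17 V, so the device is actually in triode.
In triode I_D = k_p[V_ov V_SD − ½ V_SD²] and I_D = (V_DD − V_SD)/R_D. Equating: 7.09 V_SD² − 17.53 V_SD + 8.61 = 0, giving V_SD = 0.676 V (the root below V_ov).
I_D = (8.61 − 0.676) / 3.77 = 2.1 mA.

I_D = 2.10 mA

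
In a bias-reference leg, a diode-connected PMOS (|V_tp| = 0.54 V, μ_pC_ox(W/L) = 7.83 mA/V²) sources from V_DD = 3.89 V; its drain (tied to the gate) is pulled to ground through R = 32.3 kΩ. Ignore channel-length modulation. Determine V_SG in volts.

With gate tied to drain, V_SG = V_SD ≥ V_SG − |V_tp|, so the device is in saturation.
KCL at the drain: ½ k_p (V_SG − |V_tp|)² = (V_DD − V_SG)/R.
Let x = V_SG − 0.54. Then 126 x² + x − 3.35 = 0, giving x = 0.159 V (positive root), so V_SG = 0.699 V.
I_D = (V_DD − V_SG)/R = (3.89 − 0.699) / 32.3 = 0.0988 mA.

V_SG = 0.699 V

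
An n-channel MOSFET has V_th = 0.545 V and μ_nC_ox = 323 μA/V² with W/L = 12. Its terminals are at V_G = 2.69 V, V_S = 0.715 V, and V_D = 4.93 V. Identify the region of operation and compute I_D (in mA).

V_GS = V_G − V_S = 2.69 − 0.715 = 1.98 V; V_DS = V_D − V_S = 4.93 − 0.715 = 4.21 V.
k_n = μ_nC_ox · (W/L) = 3.876 mA/V².
V_ov = V_GS − V_th = 1.98 − 0.545 = 1.43 V.
Since V_DS = 4.21 V ≥ V_ov = 1.43 V, the device is in saturation.
I_D = ½ k_n V_ov² = 0.5 × 3.876 × 1.43² = 3.96 mA.

Saturation; I_D = 3.96 mA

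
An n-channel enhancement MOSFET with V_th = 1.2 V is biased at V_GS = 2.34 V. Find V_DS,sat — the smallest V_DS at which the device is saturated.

V_DS,sat = 1.14 V

The boundary between triode and saturation is V_DS = V_GS − V_th = V_ov.
V_ov = 2.34 − 1.2 = 1.14 V.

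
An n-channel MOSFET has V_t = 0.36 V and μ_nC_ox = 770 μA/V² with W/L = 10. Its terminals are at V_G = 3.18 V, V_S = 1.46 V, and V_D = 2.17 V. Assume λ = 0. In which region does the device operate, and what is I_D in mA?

Triode; I_D = 5.49 mA

V_GS = V_G − V_S = 3.18 − 1.46 = 1.72 V; V_DS = V_D − V_S = 2.17 − 1.46 = 0.71 V.
k_n = μ_nC_ox · (W/L) = 7.7 mA/V².
V_ov = V_GS − V_t = 1.72 − 0.36 = 1.36 V.
Since V_DS = 0.71 V < V_ov = 1.36 V, the device is in the triode region.
I_D = k_n [V_ov · V_DS − ½ V_DS²] = 7.7 × [1.36 × 0.71 − 0.5 × 0.71²] = 5.49 mA.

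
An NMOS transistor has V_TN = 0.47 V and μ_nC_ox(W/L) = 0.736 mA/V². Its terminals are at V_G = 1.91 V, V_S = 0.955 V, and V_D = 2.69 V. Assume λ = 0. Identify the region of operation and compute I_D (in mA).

Saturation; I_D = 0.0866 mA

V_GS = V_G − V_S = 1.91 − 0.955 = 0.955 V; V_DS = V_D − V_S = 2.69 − 0.955 = 1.73 V.
V_ov = V_GS − V_TN = 0.955 − 0.47 = 0.485 V.
Since V_DS = 1.73 V ≥ V_ov = 0.485 V, the device is in saturation.
I_D = ½ k_n V_ov² = 0.5 × 0.736 × 0.485² = 0.0866 mA.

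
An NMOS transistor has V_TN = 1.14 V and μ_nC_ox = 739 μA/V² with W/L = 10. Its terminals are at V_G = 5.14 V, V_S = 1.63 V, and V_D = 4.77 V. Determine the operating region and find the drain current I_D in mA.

V_GS = V_G − V_S = 5.14 − 1.63 = 3.51 V; V_DS = V_D − V_S = 4.77 − 1.63 = 3.14 V.
k_n = μ_nC_ox · (W/L) = 7.39 mA/V².
V_ov = V_GS − V_TN = 3.51 − 1.14 = 2.37 V.
Since V_DS = 3.14 V ≥ V_ov = 2.37 V, the device is in saturation.
I_D = ½ k_n V_ov² = 0.5 × 7.39 × 2.37² = 20.8 mA.

Saturation; I_D = 20.8 mA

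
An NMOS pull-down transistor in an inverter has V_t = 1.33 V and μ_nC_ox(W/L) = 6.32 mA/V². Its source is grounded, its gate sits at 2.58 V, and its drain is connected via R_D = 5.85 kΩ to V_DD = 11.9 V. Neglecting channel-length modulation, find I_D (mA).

V_GS = V_G = 2.58 V, so V_ov = 2.58 − 1.33 = 1.25 V.
Assume saturation: I_D = ½ k_n V_ov² = 0.5 × 6.32 × 1.25² = 4.94 mA, giving V_DS = V_DD − I_D R_D = 11.9 − 4.94 × 5.85 = -17 V.
But -17 V < V_ov = 1.25 V, so the device is actually in triode.
In triode I_D = k_n[V_ov V_DS − ½ V_DS²] and I_D = (V_DD − V_DS)/R_D. Equating: 18.5 V_DS² − 47.22 V_DS + 11.9 = 0, giving V_DS = 0.284 V (the root below V_ov).
I_D = (11.9 − 0.284) / 5.85 = 1.99 mA.

I_D = 1.99 mA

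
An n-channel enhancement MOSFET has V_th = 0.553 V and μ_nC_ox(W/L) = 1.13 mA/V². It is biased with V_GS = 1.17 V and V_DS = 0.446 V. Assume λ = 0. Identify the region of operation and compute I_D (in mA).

V_ov = V_GS − V_th = 1.17 − 0.553 = 0.617 V.
Since V_DS = 0.446 V < V_ov = 0.617 V, the device is in the triode region.
I_D = k_n [V_ov · V_DS − ½ V_DS²] = 1.13 × [0.617 × 0.446 − 0.5 × 0.446²] = 0.199 mA.

Triode; I_D = 0.199 mA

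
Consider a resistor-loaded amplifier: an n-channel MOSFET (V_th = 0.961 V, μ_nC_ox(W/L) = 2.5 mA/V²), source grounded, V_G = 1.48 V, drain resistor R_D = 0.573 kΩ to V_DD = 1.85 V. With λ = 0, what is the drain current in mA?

I_D = 0.337 mA

V_GS = V_G = 1.48 V, so V_ov = 1.48 − 0.961 = 0.519 V.
Assume saturation: I_D = ½ k_n V_ov² = 0.5 × 2.5 × 0.519² = 0.337 mA, giving V_DS = V_DD − I_D R_D = 1.85 − 0.337 × 0.573 = 1.66 V.
V_DS = 1.66 V ≥ V_ov = 0.519 V, confirming saturation.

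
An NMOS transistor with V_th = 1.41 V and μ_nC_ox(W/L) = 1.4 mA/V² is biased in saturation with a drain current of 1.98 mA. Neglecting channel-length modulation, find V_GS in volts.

In saturation I_D = ½ k_n (V_GS − V_th)², so V_GS − V_th = √(2 I_D / k_n) = √(2 × 1.98 / 1.4) = 1.68 V.
V_GS = 1.41 + 1.68 = 3.09 V.

V_GS = 3.09 V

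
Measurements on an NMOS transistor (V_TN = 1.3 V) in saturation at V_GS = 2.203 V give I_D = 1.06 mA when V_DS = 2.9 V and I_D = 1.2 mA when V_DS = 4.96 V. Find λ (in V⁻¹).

λ = 0.0788 V⁻¹

With V_GS fixed, I_D ∝ (1 + λ V_DS) in saturation, so I_D2/I_D1 = (1 + λ V_DS2)/(1 + λ V_DS1).
1.2/1.06 = 1.132 = (1 + 4.96 λ)/(1 + 2.9 λ).
Solving: λ (I_D1 V_DS2 − I_D2 V_DS1) = I_D2 − I_D1, so λ = (1.2 − 1.06) / (1.06 × 4.96 − 1.2 × 2.9) = 0.14 / 1.78 = 0.0788 V⁻¹.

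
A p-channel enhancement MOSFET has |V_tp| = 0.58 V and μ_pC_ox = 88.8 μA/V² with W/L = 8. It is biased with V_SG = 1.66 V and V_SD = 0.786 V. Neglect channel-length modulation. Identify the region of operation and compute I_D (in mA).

k_p = μ_pC_ox · (W/L) = 0.7104 mA/V².
V_ov = V_SG − |V_tp| = 1.66 − 0.58 = 1.08 V.
Since V_SD = 0.786 V < V_ov = 1.08 V, the device is in the triode region.
I_D = k_p [V_ov · V_SD − ½ V_SD²] = 0.7104 × [1.08 × 0.786 − 0.5 × 0.786²] = 0.384 mA.

Triode; I_D = 0.384 mA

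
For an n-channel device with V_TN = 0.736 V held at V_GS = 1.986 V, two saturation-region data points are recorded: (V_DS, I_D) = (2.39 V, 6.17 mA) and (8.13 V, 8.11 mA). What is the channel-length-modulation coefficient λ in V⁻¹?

With V_GS fixed, I_D ∝ (1 + λ V_DS) in saturation, so I_D2/I_D1 = (1 + λ V_DS2)/(1 + λ V_DS1).
8.11/6.17 = 1.314 = (1 + 8.13 λ)/(1 + 2.39 λ).
Solving: λ (I_D1 V_DS2 − I_D2 V_DS1) = I_D2 − I_D1, so λ = (8.11 − 6.17) / (6.17 × 8.13 − 8.11 × 2.39) = 1.94 / 30.8 = 0.063 V⁻¹.

λ = 0.0630 V⁻¹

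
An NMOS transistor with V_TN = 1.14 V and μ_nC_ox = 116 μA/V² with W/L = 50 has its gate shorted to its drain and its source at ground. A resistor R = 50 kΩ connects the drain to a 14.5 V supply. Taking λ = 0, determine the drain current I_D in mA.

With gate tied to drain, V_GS = V_DS ≥ V_GS − V_TN, so the device is in saturation.
k_n = μ_nC_ox · (W/L) = 5.8 mA/V².
KCL at the drain: ½ k_n (V_GS − V_TN)² = (V_DD − V_GS)/R.
Let x = V_GS − 1.14. Then 145 x² + x − 13.36 = 0, giving x = 0.3 V (positive root), so V_GS = 1.44 V.
I_D = (V_DD − V_GS)/R = (14.5 − 1.44) / 50 = 0.261 mA.

I_D = 0.261 mA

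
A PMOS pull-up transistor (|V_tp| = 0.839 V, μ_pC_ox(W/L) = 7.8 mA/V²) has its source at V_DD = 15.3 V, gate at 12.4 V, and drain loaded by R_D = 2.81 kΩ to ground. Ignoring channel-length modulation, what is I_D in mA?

I_D = 5.32 mA

V_SG = V_DD − V_G = 15.3 − 12.4 = 2.9 V, so V_ov = 2.9 − 0.839 = 2.06 V.
Assume saturation: I_D = ½ k_p V_ov² = 0.5 × 7.8 × 2.06² = 16.6 mA, giving V_SD = V_DD − I_D R_D = 15.3 − 16.6 × 2.81 = -31.3 V.
But -31.3 V < V_ov = 2.06 V, so the device is actually in triode.
In triode I_D = k_p[V_ov V_SD − ½ V_SD²] and I_D = (V_DD − V_SD)/R_D. Equating: 11 V_SD² − 46.17 V_SD + 15.3 = 0, giving V_SD = 0.363 V (the root below V_ov).
I_D = (15.3 − 0.363) / 2.81 = 5.32 mA.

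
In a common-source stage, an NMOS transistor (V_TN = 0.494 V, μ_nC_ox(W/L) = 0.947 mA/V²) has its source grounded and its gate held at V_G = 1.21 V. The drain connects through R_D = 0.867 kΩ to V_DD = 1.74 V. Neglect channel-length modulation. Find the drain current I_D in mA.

V_GS = V_G = 1.21 V, so V_ov = 1.21 − 0.494 = 0.716 V.
Assume saturation: I_D = ½ k_n V_ov² = 0.5 × 0.947 × 0.716² = 0.243 mA, giving V_DS = V_DD − I_D R_D = 1.74 − 0.243 × 0.867 = 1.53 V.
V_DS = 1.53 V ≥ V_ov = 0.716 V, confirming saturation.

I_D = 0.243 mA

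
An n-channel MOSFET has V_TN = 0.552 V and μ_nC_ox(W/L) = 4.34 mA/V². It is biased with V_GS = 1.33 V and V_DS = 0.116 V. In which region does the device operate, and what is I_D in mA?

V_ov = V_GS − V_TN = 1.33 − 0.552 = 0.778 V.
Since V_DS = 0.116 V < V_ov = 0.778 V, the device is in the triode region.
I_D = k_n [V_ov · V_DS − ½ V_DS²] = 4.34 × [0.778 × 0.116 − 0.5 × 0.116²] = 0.362 mA.

Triode; I_D = 0.362 mA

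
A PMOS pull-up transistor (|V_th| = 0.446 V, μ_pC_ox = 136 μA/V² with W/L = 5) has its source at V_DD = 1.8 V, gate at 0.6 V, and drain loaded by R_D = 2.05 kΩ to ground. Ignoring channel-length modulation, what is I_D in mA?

I_D = 0.193 mA

V_SG = V_DD − V_G = 1.8 − 0.6 = 1.2 V, so V_ov = 1.2 − 0.446 = 0.754 V.
k_p = μ_pC_ox · (W/L) = 0.68 mA/V².
Assume saturation: I_D = ½ k_p V_ov² = 0.5 × 0.68 × 0.754² = 0.193 mA, giving V_SD = V_DD − I_D R_D = 1.8 − 0.193 × 2.05 = 1.4 V.
V_SD = 1.4 V ≥ V_ov = 0.754 V, confirming saturation.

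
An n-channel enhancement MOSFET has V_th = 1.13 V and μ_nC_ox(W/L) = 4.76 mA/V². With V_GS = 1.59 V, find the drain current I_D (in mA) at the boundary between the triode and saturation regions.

At the boundary V_DS = V_ov = V_GS − V_th = 1.59 − 1.13 = 0.46 V.
I_D = ½ k_n V_ov² = 0.5 × 4.76 × 0.46² = 0.504 mA.

I_D = 0.504 mA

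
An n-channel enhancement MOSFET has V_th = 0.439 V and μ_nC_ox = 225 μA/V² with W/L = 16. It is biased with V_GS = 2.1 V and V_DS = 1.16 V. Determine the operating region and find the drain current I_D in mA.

Triode; I_D = 4.51 mA

k_n = μ_nC_ox · (W/L) = 3.6 mA/V².
V_ov = V_GS − V_th = 2.1 − 0.439 = 1.66 V.
Since V_DS = 1.16 V < V_ov = 1.66 V, the device is in the triode region.
I_D = k_n [V_ov · V_DS − ½ V_DS²] = 3.6 × [1.66 × 1.16 − 0.5 × 1.16²] = 4.51 mA.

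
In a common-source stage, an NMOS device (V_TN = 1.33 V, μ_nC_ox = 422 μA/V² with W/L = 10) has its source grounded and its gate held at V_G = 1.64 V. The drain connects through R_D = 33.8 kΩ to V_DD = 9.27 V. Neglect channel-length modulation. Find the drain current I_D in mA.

V_GS = V_G = 1.64 V, so V_ov = 1.64 − 1.33 = 0.31 V.
k_n = μ_nC_ox · (W/L) = 4.22 mA/V².
Assume saturation: I_D = ½ k_n V_ov² = 0.5 × 4.22 × 0.31² = 0.203 mA, giving V_DS = V_DD − I_D R_D = 9.27 − 0.203 × 33.8 = 2.42 V.
V_DS = 2.42 V ≥ V_ov = 0.31 V, confirming saturation.

I_D = 0.203 mA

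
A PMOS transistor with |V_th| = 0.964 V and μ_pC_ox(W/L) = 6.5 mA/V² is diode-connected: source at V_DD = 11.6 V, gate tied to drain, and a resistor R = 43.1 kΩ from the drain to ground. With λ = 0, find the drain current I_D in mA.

With gate tied to drain, V_SG = V_SD ≥ V_SG − |V_th|, so the device is in saturation.
KCL at the drain: ½ k_p (V_SG − |V_th|)² = (V_DD − V_SG)/R.
Let x = V_SG − 0.964. Then 140 x² + x − 10.64 = 0, giving x = 0.272 V (positive root), so V_SG = 1.24 V.
I_D = (V_DD − V_SG)/R = (11.6 − 1.24) / 43.1 = 0.24 mA.

I_D = 0.240 mA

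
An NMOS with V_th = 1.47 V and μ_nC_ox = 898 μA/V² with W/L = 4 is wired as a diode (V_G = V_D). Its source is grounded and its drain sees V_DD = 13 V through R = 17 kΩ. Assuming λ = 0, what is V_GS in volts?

With gate tied to drain, V_GS = V_DS ≥ V_GS − V_th, so the device is in saturation.
k_n = μ_nC_ox · (W/L) = 3.592 mA/V².
KCL at the drain: ½ k_n (V_GS − V_th)² = (V_DD − V_GS)/R.
Let x = V_GS − 1.47. Then 30.5 x² + x − 11.53 = 0, giving x = 0.598 V (positive root), so V_GS = 2.07 V.
I_D = (V_DD − V_GS)/R = (13 − 2.07) / 17 = 0.643 mA.

V_GS = 2.07 V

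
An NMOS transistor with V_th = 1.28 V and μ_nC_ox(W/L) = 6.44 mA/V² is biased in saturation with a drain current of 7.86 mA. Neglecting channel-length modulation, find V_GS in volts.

In saturation I_D = ½ k_n (V_GS − V_th)², so V_GS − V_th = √(2 I_D / k_n) = √(2 × 7.86 / 6.44) = 1.56 V.
V_GS = 1.28 + 1.56 = 2.84 V.

V_GS = 2.84 V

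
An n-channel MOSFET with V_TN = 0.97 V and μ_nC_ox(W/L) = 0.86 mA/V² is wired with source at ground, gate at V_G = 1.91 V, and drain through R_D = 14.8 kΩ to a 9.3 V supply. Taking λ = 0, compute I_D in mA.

V_GS = V_G = 1.91 V, so V_ov = 1.91 − 0.97 = 0.94 V.
Assume saturation: I_D = ½ k_n V_ov² = 0.5 × 0.86 × 0.94² = 0.38 mA, giving V_DS = V_DD − I_D R_D = 9.3 − 0.38 × 14.8 = 3.68 V.
V_DS = 3.68 V ≥ V_ov = 0.94 V, confirming saturation.

I_D = 0.380 mA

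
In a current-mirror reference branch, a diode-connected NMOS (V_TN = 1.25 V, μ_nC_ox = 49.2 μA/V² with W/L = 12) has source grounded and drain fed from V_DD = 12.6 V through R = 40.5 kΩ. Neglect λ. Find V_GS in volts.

V_GS = 2.18 V

With gate tied to drain, V_GS = V_DS ≥ V_GS − V_TN, so the device is in saturation.
k_n = μ_nC_ox · (W/L) = 0.5904 mA/V².
KCL at the drain: ½ k_n (V_GS − V_TN)² = (V_DD − V_GS)/R.
Let x = V_GS − 1.25. Then 12 x² + x − 11.35 = 0, giving x = 0.933 V (positive root), so V_GS = 2.18 V.
I_D = (V_DD − V_GS)/R = (12.6 − 2.18) / 40.5 = 0.257 mA.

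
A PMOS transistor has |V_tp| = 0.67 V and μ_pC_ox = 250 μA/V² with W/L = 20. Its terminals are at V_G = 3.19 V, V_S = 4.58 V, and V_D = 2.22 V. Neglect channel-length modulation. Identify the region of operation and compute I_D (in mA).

V_SG = V_S − V_G = 4.58 − 3.19 = 1.39 V; V_SD = V_S − V_D = 4.58 − 2.22 = 2.36 V.
k_p = μ_pC_ox · (W/L) = 5 mA/V².
V_ov = V_SG − |V_tp| = 1.39 − 0.67 = 0.72 V.
Since V_SD = 2.36 V ≥ V_ov = 0.72 V, the device is in saturation.
I_D = ½ k_p V_ov² = 0.5 × 5 × 0.72² = 1.3 mA.

Saturation; I_D = 1.30 mA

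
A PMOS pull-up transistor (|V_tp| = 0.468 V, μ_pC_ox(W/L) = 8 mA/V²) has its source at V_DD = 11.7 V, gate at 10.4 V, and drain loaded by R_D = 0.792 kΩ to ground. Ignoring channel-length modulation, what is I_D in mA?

V_SG = V_DD − V_G = 11.7 − 10.4 = 1.3 V, so V_ov = 1.3 − 0.468 = 0.832 V.
Assume saturation: I_D = ½ k_p V_ov² = 0.5 × 8 × 0.832² = 2.77 mA, giving V_SD = V_DD − I_D R_D = 11.7 − 2.77 × 0.792 = 9.51 V.
V_SD = 9.51 V ≥ V_ov = 0.832 V, confirming saturation.

I_D = 2.77 mA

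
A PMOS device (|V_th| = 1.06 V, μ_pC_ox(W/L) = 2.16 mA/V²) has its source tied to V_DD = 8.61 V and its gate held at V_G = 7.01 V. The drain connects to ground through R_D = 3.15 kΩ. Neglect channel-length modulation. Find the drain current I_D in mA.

I_D = 0.315 mA

V_SG = V_DD − V_G = 8.61 − 7.01 = 1.6 V, so V_ov = 1.6 − 1.06 = 0.54 V.
Assume saturation: I_D = ½ k_p V_ov² = 0.5 × 2.16 × 0.54² = 0.315 mA, giving V_SD = V_DD − I_D R_D = 8.61 − 0.315 × 3.15 = 7.62 V.
V_SD = 7.62 V ≥ V_ov = 0.54 V, confirming saturation.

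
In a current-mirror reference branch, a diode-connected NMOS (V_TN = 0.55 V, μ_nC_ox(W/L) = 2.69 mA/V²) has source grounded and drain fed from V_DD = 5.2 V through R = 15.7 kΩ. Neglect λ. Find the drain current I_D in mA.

With gate tied to drain, V_GS = V_DS ≥ V_GS − V_TN, so the device is in saturation.
KCL at the drain: ½ k_n (V_GS − V_TN)² = (V_DD − V_GS)/R.
Let x = V_GS − 0.55. Then 21.1 x² + x − 4.65 = 0, giving x = 0.446 V (positive root), so V_GS = 0.996 V.
I_D = (V_DD − V_GS)/R = (5.2 − 0.996) / 15.7 = 0.268 mA.

I_D = 0.268 mA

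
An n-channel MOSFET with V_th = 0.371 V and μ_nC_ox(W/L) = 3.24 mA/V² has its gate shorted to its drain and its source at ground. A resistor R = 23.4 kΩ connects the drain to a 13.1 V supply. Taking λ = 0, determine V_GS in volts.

With gate tied to drain, V_GS = V_DS ≥ V_GS − V_th, so the device is in saturation.
KCL at the drain: ½ k_n (V_GS − V_th)² = (V_DD − V_GS)/R.
Let x = V_GS − 0.371. Then 37.9 x² + x − 12.73 = 0, giving x = 0.566 V (positive root), so V_GS = 0.937 V.
I_D = (V_DD − V_GS)/R = (13.1 − 0.937) / 23.4 = 0.52 mA.

V_GS = 0.937 V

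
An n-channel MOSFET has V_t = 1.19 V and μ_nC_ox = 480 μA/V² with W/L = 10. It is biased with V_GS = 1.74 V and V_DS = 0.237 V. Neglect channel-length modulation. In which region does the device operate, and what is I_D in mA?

k_n = μ_nC_ox · (W/L) = 4.8 mA/V².
V_ov = V_GS − V_t = 1.74 − 1.19 = 0.55 V.
Since V_DS = 0.237 V < V_ov = 0.55 V, the device is in the triode region.
I_D = k_n [V_ov · V_DS − ½ V_DS²] = 4.8 × [0.55 × 0.237 − 0.5 × 0.237²] = 0.491 mA.

Triode; I_D = 0.491 mA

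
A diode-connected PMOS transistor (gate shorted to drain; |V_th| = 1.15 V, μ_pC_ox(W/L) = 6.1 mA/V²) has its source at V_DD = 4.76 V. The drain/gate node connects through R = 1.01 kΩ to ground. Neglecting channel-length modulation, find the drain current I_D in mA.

With gate tied to drain, V_SG = V_SD ≥ V_SG − |V_th|, so the device is in saturation.
KCL at the drain: ½ k_p (V_SG − |V_th|)² = (V_DD − V_SG)/R.
Let x = V_SG − 1.15. Then 3.08 x² + x − 3.61 = 0, giving x = 0.932 V (positive root), so V_SG = 2.08 V.
I_D = (V_DD − V_SG)/R = (4.76 − 2.08) / 1.01 = 2.65 mA.

I_D = 2.65 mA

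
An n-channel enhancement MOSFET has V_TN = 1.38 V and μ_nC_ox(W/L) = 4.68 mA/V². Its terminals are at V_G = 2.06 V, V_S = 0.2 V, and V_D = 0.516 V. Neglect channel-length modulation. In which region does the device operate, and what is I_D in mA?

Triode; I_D = 0.476 mA

V_GS = V_G − V_S = 2.06 − 0.2 = 1.86 V; V_DS = V_D − V_S = 0.516 − 0.2 = 0.316 V.
V_ov = V_GS − V_TN = 1.86 − 1.38 = 0.48 V.
Since V_DS = 0.316 V < V_ov = 0.48 V, the device is in the triode region.
I_D = k_n [V_ov · V_DS − ½ V_DS²] = 4.68 × [0.48 × 0.316 − 0.5 × 0.316²] = 0.476 mA.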